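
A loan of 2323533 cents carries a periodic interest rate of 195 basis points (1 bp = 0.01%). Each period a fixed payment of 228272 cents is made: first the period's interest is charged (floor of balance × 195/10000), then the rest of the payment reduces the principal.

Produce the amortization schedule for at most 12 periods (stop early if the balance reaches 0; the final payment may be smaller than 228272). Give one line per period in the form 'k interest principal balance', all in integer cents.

1. interest=⌊2323533·195/10000⌋=45308; principal=228272-45308=182964; balance=2323533-182964=2140569
2. interest=⌊2140569·195/10000⌋=41741; principal=228272-41741=186531; balance=2140569-186531=1954038
3. interest=⌊1954038·195/10000⌋=38103; principal=228272-38103=190169; balance=1954038-190169=1763869
4. interest=⌊1763869·195/10000⌋=34395; principal=228272-34395=193877; balance=1763869-193877=1569992
5. interest=⌊1569992·195/10000⌋=30614; principal=228272-30614=197658; balance=1569992-197658=1372334
6. interest=⌊1372334·195/10000⌋=26760; principal=228272-26760=201512; balance=1372334-201512=1170822
7. interest=⌊1170822·195/10000⌋=22831; principal=228272-22831=205441; balance=1170822-205441=965381
8. interest=⌊965381·195/10000⌋=18824; principal=228272-18824=209448; balance=965381-209448=755933
9. interest=⌊755933·195/10000⌋=14740; principal=228272-14740=213532; balance=755933-213532=542401
10. interest=⌊542401·195/10000⌋=10576; principal=228272-10576=217696; balance=542401-217696=324705
11. interest=⌊324705·195/10000⌋=6331; principal=228272-6331=221941; balance=324705-221941=102764
12. interest=⌊102764·195/10000⌋=2003; principal=min(228272-2003,102764)=102764; balance=102764-102764=0

1 45308 182964 2140569
2 41741 186531 1954038
3 38103 190169 1763869
4 34395 193877 1569992
5 30614 197658 1372334
6 26760 201512 1170822
7 22831 205441 965381
8 18824 209448 755933
9 14740 213532 542401
10 10576 217696 324705
11 6331 221941 102764
12 2003 102764 0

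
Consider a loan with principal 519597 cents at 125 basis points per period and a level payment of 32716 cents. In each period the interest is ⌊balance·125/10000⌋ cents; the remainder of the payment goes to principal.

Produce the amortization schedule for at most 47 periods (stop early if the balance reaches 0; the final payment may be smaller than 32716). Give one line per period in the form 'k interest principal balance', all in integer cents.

1 6494 26222 493375
2 6167 26549 466826
3 5835 26881 439945
4 5499 27217 412728
5 5159 27557 385171
6 4814 27902 357269
7 4465 28251 329018
8 4112 28604 300414
9 3755 28961 271453
10 3393 29323 242130
11 3026 29690 212440
12 2655 30061 182379
13 2279 30437 151942
14 1899 30817 121125
15 1514 31202 89923
16 1124 31592 58331
17 729 31987 26344
18 329 26344 0

1. interest=⌊519597·125/10000⌋=6494; principal=32716-6494=26222; balance=519597-26222=493375
2. interest=⌊493375·125/10000⌋=6167; principal=32716-6167=26549; balance=493375-26549=466826
3. interest=⌊466826·125/10000⌋=5835; principal=32716-5835=26881; balance=466826-26881=439945
4. interest=⌊439945·125/10000⌋=5499; principal=32716-5499=27217; balance=439945-27217=412728
5. interest=⌊412728·125/10000⌋=5159; principal=32716-5159=27557; balance=412728-27557=385171
6. interest=⌊385171·125/10000⌋=4814; principal=32716-4814=27902; balance=385171-27902=357269
7. interest=⌊357269·125/10000⌋=4465; principal=32716-4465=28251; balance=357269-28251=329018
8. interest=⌊329018·125/10000⌋=4112; principal=32716-4112=28604; balance=329018-28604=300414
9. interest=⌊300414·125/10000⌋=3755; principal=32716-3755=28961; balance=300414-28961=271453
10. interest=⌊271453·125/10000⌋=3393; principal=32716-3393=29323; balance=271453-29323=242130
11. interest=⌊242130·125/10000⌋=3026; principal=32716-3026=29690; balance=242130-29690=212440
12. interest=⌊212440·125/10000⌋=2655; principal=32716-2655=30061; balance=212440-30061=182379
13. interest=⌊182379·125/10000⌋=2279; principal=32716-2279=30437; balance=182379-30437=151942
14. interest=⌊151942·125/10000⌋=1899; principal=32716-1899=30817; balance=151942-30817=121125
15. interest=⌊121125·125/10000⌋=1514; principal=32716-1514=31202; balance=121125-31202=89923
16. interest=⌊89923·125/10000⌋=1124; principal=32716-1124=31592; balance=89923-31592=58331
17. interest=⌊58331·125/10000⌋=729; principal=32716-729=31987; balance=58331-31987=26344
18. interest=⌊26344·125/10000⌋=329; principal=min(32716-329,26344)=26344; balance=26344-26344=0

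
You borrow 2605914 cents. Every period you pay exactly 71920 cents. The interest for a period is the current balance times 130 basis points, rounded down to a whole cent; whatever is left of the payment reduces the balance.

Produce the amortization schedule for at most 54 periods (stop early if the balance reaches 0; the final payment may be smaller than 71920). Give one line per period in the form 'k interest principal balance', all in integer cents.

1 33876 38044 2567870
2 33382 38538 2529332
3 32881 39039 2490293
4 32373 39547 2450746
5 31859 40061 2410685
6 31338 40582 2370103
7 30811 41109 2328994
8 30276 41644 2287350
9 29735 42185 2245165
10 29187 42733 2202432
11 28631 43289 2159143
12 28068 43852 2115291
13 27498 44422 2070869
14 26921 44999 2025870
15 26336 45584 1980286
16 25743 46177 1934109
17 25143 46777 1887332
18 24535 47385 1839947
19 23919 48001 1791946
20 23295 48625 1743321
21 22663 49257 1694064
22 22022 49898 1644166
23 21374 50546 1593620
24 20717 51203 1542417
25 20051 51869 1490548
26 19377 52543 1438005
27 18694 53226 1384779
28 18002 53918 1330861
29 17301 54619 1276242
30 16591 55329 1220913
31 15871 56049 1164864
32 15143 56777 1108087
33 14405 57515 1050572
34 13657 58263 992309
35 12900 59020 933289
36 12132 59788 873501
37 11355 60565 812936
38 10568 61352 751584
39 9770 62150 689434
40 8962 62958 626476
41 8144 63776 562700
42 7315 64605 498095
43 6475 65445 432650
44 5624 66296 366354
45 4762 67158 299196
46 3889 68031 231165
47 3005 68915 162250
48 2109 69811 92439
49 1201 70719 21720
50 282 21720 0

1. interest=⌊2605914·130/10000⌋=33876; principal=71920-33876=38044; balance=2605914-38044=2567870
2. interest=⌊2567870·130/10000⌋=33382; principal=71920-33382=38538; balance=2567870-38538=2529332
3. interest=⌊2529332·130/10000⌋=32881; principal=71920-32881=39039; balance=2529332-39039=2490293
4. interest=⌊2490293·130/10000⌋=32373; principal=71920-32373=39547; balance=2490293-39547=2450746
5. interest=⌊2450746·130/10000⌋=31859; principal=71920-31859=40061; balance=2450746-40061=2410685
6. interest=⌊2410685·130/10000⌋=31338; principal=71920-31338=40582; balance=2410685-40582=2370103
7. interest=⌊2370103·130/10000⌋=30811; principal=71920-30811=41109; balance=2370103-41109=2328994
8. interest=⌊2328994·130/10000⌋=30276; principal=71920-30276=41644; balance=2328994-41644=2287350
9. interest=⌊2287350·130/10000⌋=29735; principal=71920-29735=42185; balance=2287350-42185=2245165
10. interest=⌊2245165·130/10000⌋=29187; principal=71920-29187=42733; balance=2245165-42733=2202432
11. interest=⌊2202432·130/10000⌋=28631; principal=71920-28631=43289; balance=2202432-43289=2159143
12. interest=⌊2159143·130/10000⌋=28068; principal=71920-28068=43852; balance=2159143-43852=2115291
13. interest=⌊2115291·130/10000⌋=27498; principal=71920-27498=44422; balance=2115291-44422=2070869
14. interest=⌊2070869·130/10000⌋=26921; principal=71920-26921=44999; balance=2070869-44999=2025870
15. interest=⌊2025870·130/10000⌋=26336; principal=71920-26336=45584; balance=2025870-45584=1980286
16. interest=⌊1980286·130/10000⌋=25743; principal=71920-25743=46177; balance=1980286-46177=1934109
17. interest=⌊1934109·130/10000⌋=25143; principal=71920-25143=46777; balance=1934109-46777=1887332
18. interest=⌊1887332·130/10000⌋=24535; principal=71920-24535=47385; balance=1887332-47385=1839947
19. interest=⌊1839947·130/10000⌋=23919; principal=71920-23919=48001; balance=1839947-48001=1791946
20. interest=⌊1791946·130/10000⌋=23295; principal=71920-23295=48625; balance=1791946-48625=1743321
21. interest=⌊1743321·130/10000⌋=22663; principal=71920-22663=49257; balance=1743321-49257=1694064
22. interest=⌊1694064·130/10000⌋=22022; principal=71920-22022=49898; balance=1694064-49898=1644166
23. interest=⌊1644166·130/10000⌋=21374; principal=71920-21374=50546; balance=1644166-50546=1593620
24. interest=⌊1593620·130/10000⌋=20717; principal=71920-20717=51203; balance=1593620-51203=1542417
25. interest=⌊1542417·130/10000⌋=20051; principal=71920-20051=51869; balance=1542417-51869=1490548
26. interest=⌊1490548·130/10000⌋=19377; principal=71920-19377=52543; balance=1490548-52543=1438005
27. interest=⌊1438005·130/10000⌋=18694; principal=71920-18694=53226; balance=1438005-53226=1384779
28. interest=⌊1384779·130/10000⌋=18002; principal=71920-18002=53918; balance=1384779-53918=1330861
29. interest=⌊1330861·130/10000⌋=17301; principal=71920-17301=54619; balance=1330861-54619=1276242
30. interest=⌊1276242·130/10000⌋=16591; principal=71920-16591=55329; balance=1276242-55329=1220913
31. interest=⌊1220913·130/10000⌋=15871; principal=71920-15871=56049; balance=1220913-56049=1164864
32. interest=⌊1164864·130/10000⌋=15143; principal=71920-15143=56777; balance=1164864-56777=1108087
33. interest=⌊1108087·130/10000⌋=14405; principal=71920-14405=57515; balance=1108087-57515=1050572
34. interest=⌊1050572·130/10000⌋=13657; principal=71920-13657=58263; balance=1050572-58263=992309
35. interest=⌊992309·130/10000⌋=12900; principal=71920-12900=59020; balance=992309-59020=933289
36. interest=⌊933289·130/10000⌋=12132; principal=71920-12132=59788; balance=933289-59788=873501
37. interest=⌊873501·130/10000⌋=11355; principal=71920-11355=60565; balance=873501-60565=812936
38. interest=⌊812936·130/10000⌋=10568; principal=71920-10568=61352; balance=812936-61352=751584
39. interest=⌊751584·130/10000⌋=9770; principal=71920-9770=62150; balance=751584-62150=689434
40. interest=⌊689434·130/10000⌋=8962; principal=71920-8962=62958; balance=689434-62958=626476
41. interest=⌊626476·130/10000⌋=8144; principal=71920-8144=63776; balance=626476-63776=562700
42. interest=⌊562700·130/10000⌋=7315; principal=71920-7315=64605; balance=562700-64605=498095
43. interest=⌊498095·130/10000⌋=6475; principal=71920-6475=65445; balance=498095-65445=432650
44. interest=⌊432650·130/10000⌋=5624; principal=71920-5624=66296; balance=432650-66296=366354
45. interest=⌊366354·130/10000⌋=4762; principal=71920-4762=67158; balance=366354-67158=299196
46. interest=⌊299196·130/10000⌋=3889; principal=71920-3889=68031; balance=299196-68031=231165
47. interest=⌊231165·130/10000⌋=3005; principal=71920-3005=68915; balance=231165-68915=162250
48. interest=⌊162250·130/10000⌋=2109; principal=71920-2109=69811; balance=162250-69811=92439
49. interest=⌊92439·130/10000⌋=1201; principal=71920-1201=70719; balance=92439-70719=21720
50. interest=⌊21720·130/10000⌋=282; principal=min(71920-282,21720)=21720; balance=21720-21720=0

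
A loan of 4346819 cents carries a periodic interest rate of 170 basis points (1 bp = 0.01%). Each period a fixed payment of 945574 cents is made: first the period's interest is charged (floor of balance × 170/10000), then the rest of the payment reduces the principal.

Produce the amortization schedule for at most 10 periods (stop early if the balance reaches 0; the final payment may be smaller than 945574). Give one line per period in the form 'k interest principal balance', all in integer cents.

1 73895 871679 3475140
2 59077 886497 2588643
3 44006 901568 1687075
4 28680 916894 770181
5 13093 770181 0

1. interest=⌊4346819·170/10000⌋=73895; principal=945574-73895=871679; balance=4346819-871679=3475140
2. interest=⌊3475140·170/10000⌋=59077; principal=945574-59077=886497; balance=3475140-886497=2588643
3. interest=⌊2588643·170/10000⌋=44006; principal=945574-44006=901568; balance=2588643-901568=1687075
4. interest=⌊1687075·170/10000⌋=28680; principal=945574-28680=916894; balance=1687075-916894=770181
5. interest=⌊770181·170/10000⌋=13093; principal=min(945574-13093,770181)=770181; balance=770181-770181=0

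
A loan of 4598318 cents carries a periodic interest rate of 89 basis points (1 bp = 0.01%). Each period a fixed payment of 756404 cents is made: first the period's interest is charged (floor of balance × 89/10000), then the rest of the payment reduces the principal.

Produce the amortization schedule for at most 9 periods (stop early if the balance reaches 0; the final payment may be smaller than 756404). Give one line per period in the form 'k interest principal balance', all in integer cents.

1 40925 715479 3882839
2 34557 721847 3160992
3 28132 728272 2432720
4 21651 734753 1697967
5 15111 741293 956674
6 8514 747890 208784
7 1858 208784 0

1. interest=⌊4598318·89/10000⌋=40925; principal=756404-40925=715479; balance=4598318-715479=3882839
2. interest=⌊3882839·89/10000⌋=34557; principal=756404-34557=721847; balance=3882839-721847=3160992
3. interest=⌊3160992·89/10000⌋=28132; principal=756404-28132=728272; balance=3160992-728272=2432720
4. interest=⌊2432720·89/10000⌋=21651; principal=756404-21651=734753; balance=2432720-734753=1697967
5. interest=⌊1697967·89/10000⌋=15111; principal=756404-15111=741293; balance=1697967-741293=956674
6. interest=⌊956674·89/10000⌋=8514; principal=756404-8514=747890; balance=956674-747890=208784
7. interest=⌊208784·89/10000⌋=1858; principal=min(756404-1858,208784)=208784; balance=208784-208784=0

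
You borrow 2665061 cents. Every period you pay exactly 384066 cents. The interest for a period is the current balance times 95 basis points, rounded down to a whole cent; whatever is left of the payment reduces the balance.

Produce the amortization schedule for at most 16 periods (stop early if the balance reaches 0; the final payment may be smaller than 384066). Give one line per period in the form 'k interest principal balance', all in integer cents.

1 25318 358748 2306313
2 21909 362157 1944156
3 18469 365597 1578559
4 14996 369070 1209489
5 11490 372576 836913
6 7950 376116 460797
7 4377 379689 81108
8 770 81108 0

1. interest=⌊2665061·95/10000⌋=25318; principal=384066-25318=358748; balance=2665061-358748=2306313
2. interest=⌊2306313·95/10000⌋=21909; principal=384066-21909=362157; balance=2306313-362157=1944156
3. interest=⌊1944156·95/10000⌋=18469; principal=384066-18469=365597; balance=1944156-365597=1578559
4. interest=⌊1578559·95/10000⌋=14996; principal=384066-14996=369070; balance=1578559-369070=1209489
5. interest=⌊1209489·95/10000⌋=11490; principal=384066-11490=372576; balance=1209489-372576=836913
6. interest=⌊836913·95/10000⌋=7950; principal=384066-7950=376116; balance=836913-376116=460797
7. interest=⌊460797·95/10000⌋=4377; principal=384066-4377=379689; balance=460797-379689=81108
8. interest=⌊81108·95/10000⌋=770; principal=min(384066-770,81108)=81108; balance=81108-81108=0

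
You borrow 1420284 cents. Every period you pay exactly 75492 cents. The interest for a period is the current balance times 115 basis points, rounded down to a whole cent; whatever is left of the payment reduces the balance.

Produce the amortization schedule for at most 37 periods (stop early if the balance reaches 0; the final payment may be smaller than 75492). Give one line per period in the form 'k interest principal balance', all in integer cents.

1. interest=⌊1420284·115/10000⌋=16333; principal=75492-16333=59159; balance=1420284-59159=1361125
2. interest=⌊1361125·115/10000⌋=15652; principal=75492-15652=59840; balance=1361125-59840=1301285
3. interest=⌊1301285·115/10000⌋=14964; principal=75492-14964=60528; balance=1301285-60528=1240757
4. interest=⌊1240757·115/10000⌋=14268; principal=75492-14268=61224; balance=1240757-61224=1179533
5. interest=⌊1179533·115/10000⌋=13564; principal=75492-13564=61928; balance=1179533-61928=1117605
6. interest=⌊1117605·115/10000⌋=12852; principal=75492-12852=62640; balance=1117605-62640=1054965
7. interest=⌊1054965·115/10000⌋=12132; principal=75492-12132=63360; balance=1054965-63360=991605
8. interest=⌊991605·115/10000⌋=11403; principal=75492-11403=64089; balance=991605-64089=927516
9. interest=⌊927516·115/10000⌋=10666; principal=75492-10666=64826; balance=927516-64826=862690
10. interest=⌊862690·115/10000⌋=9920; principal=75492-9920=65572; balance=862690-65572=797118
11. interest=⌊797118·115/10000⌋=9166; principal=75492-9166=66326; balance=797118-66326=730792
12. interest=⌊730792·115/10000⌋=8404; principal=75492-8404=67088; balance=730792-67088=663704
13. interest=⌊663704·115/10000⌋=7632; principal=75492-7632=67860; balance=663704-67860=595844
14. interest=⌊595844·115/10000⌋=6852; principal=75492-6852=68640; balance=595844-68640=527204
15. interest=⌊527204·115/10000⌋=6062; principal=75492-6062=69430; balance=527204-69430=457774
16. interest=⌊457774·115/10000⌋=5264; principal=75492-5264=70228; balance=457774-70228=387546
17. interest=⌊387546·115/10000⌋=4456; principal=75492-4456=71036; balance=387546-71036=316510
18. interest=⌊316510·115/10000⌋=3639; principal=75492-3639=71853; balance=316510-71853=244657
19. interest=⌊244657·115/10000⌋=2813; principal=75492-2813=72679; balance=244657-72679=171978
20. interest=⌊171978·115/10000⌋=1977; principal=75492-1977=73515; balance=171978-73515=98463
21. interest=⌊98463·115/10000⌋=1132; principal=75492-1132=74360; balance=98463-74360=24103
22. interest=⌊24103·115/10000⌋=277; principal=min(75492-277,24103)=24103; balance=24103-24103=0

1 16333 59159 1361125
2 15652 59840 1301285
3 14964 60528 1240757
4 14268 61224 1179533
5 13564 61928 1117605
6 12852 62640 1054965
7 12132 63360 991605
8 11403 64089 927516
9 10666 64826 862690
10 9920 65572 797118
11 9166 66326 730792
12 8404 67088 663704
13 7632 67860 595844
14 6852 68640 527204
15 6062 69430 457774
16 5264 70228 387546
17 4456 71036 316510
18 3639 71853 244657
19 2813 72679 171978
20 1977 73515 98463
21 1132 74360 24103
22 277 24103 0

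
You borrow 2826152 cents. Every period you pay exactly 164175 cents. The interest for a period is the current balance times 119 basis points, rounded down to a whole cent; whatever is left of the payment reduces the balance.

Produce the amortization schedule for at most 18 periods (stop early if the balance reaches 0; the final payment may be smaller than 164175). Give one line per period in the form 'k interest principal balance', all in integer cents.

1 33631 130544 2695608
2 32077 132098 2563510
3 30505 133670 2429840
4 28915 135260 2294580
5 27305 136870 2157710
6 25676 138499 2019211
7 24028 140147 1879064
8 22360 141815 1737249
9 20673 143502 1593747
10 18965 145210 1448537
11 17237 146938 1301599
12 15489 148686 1152913
13 13719 150456 1002457
14 11929 152246 850211
15 10117 154058 696153
16 8284 155891 540262
17 6429 157746 382516
18 4551 159624 222892

1. interest=⌊2826152·119/10000⌋=33631; principal=164175-33631=130544; balance=2826152-130544=2695608
2. interest=⌊2695608·119/10000⌋=32077; principal=164175-32077=132098; balance=2695608-132098=2563510
3. interest=⌊2563510·119/10000⌋=30505; principal=164175-30505=133670; balance=2563510-133670=2429840
4. interest=⌊2429840·119/10000⌋=28915; principal=164175-28915=135260; balance=2429840-135260=2294580
5. interest=⌊2294580·119/10000⌋=27305; principal=164175-27305=136870; balance=2294580-136870=2157710
6. interest=⌊2157710·119/10000⌋=25676; principal=164175-25676=138499; balance=2157710-138499=2019211
7. interest=⌊2019211·119/10000⌋=24028; principal=164175-24028=140147; balance=2019211-140147=1879064
8. interest=⌊1879064·119/10000⌋=22360; principal=164175-22360=141815; balance=1879064-141815=1737249
9. interest=⌊1737249·119/10000⌋=20673; principal=164175-20673=143502; balance=1737249-143502=1593747
10. interest=⌊1593747·119/10000⌋=18965; principal=164175-18965=145210; balance=1593747-145210=1448537
11. interest=⌊1448537·119/10000⌋=17237; principal=164175-17237=146938; balance=1448537-146938=1301599
12. interest=⌊1301599·119/10000⌋=15489; principal=164175-15489=148686; balance=1301599-148686=1152913
13. interest=⌊1152913·119/10000⌋=13719; principal=164175-13719=150456; balance=1152913-150456=1002457
14. interest=⌊1002457·119/10000⌋=11929; principal=164175-11929=152246; balance=1002457-152246=850211
15. interest=⌊850211·119/10000⌋=10117; principal=164175-10117=154058; balance=850211-154058=696153
16. interest=⌊696153·119/10000⌋=8284; principal=164175-8284=155891; balance=696153-155891=540262
17. interest=⌊540262·119/10000⌋=6429; principal=164175-6429=157746; balance=540262-157746=382516
18. interest=⌊382516·119/10000⌋=4551; principal=164175-4551=159624; balance=382516-159624=222892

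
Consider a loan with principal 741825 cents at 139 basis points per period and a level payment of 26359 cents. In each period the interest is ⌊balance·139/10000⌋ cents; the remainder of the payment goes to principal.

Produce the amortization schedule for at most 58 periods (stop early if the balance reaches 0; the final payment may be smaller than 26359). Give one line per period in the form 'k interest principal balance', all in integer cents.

1 10311 16048 725777
2 10088 16271 709506
3 9862 16497 693009
4 9632 16727 676282
5 9400 16959 659323
6 9164 17195 642128
7 8925 17434 624694
8 8683 17676 607018
9 8437 17922 589096
10 8188 18171 570925
11 7935 18424 552501
12 7679 18680 533821
13 7420 18939 514882
14 7156 19203 495679
15 6889 19470 476209
16 6619 19740 456469
17 6344 20015 436454
18 6066 20293 416161
19 5784 20575 395586
20 5498 20861 374725
21 5208 21151 353574
22 4914 21445 332129
23 4616 21743 310386
24 4314 22045 288341
25 4007 22352 265989
26 3697 22662 243327
27 3382 22977 220350
28 3062 23297 197053
29 2739 23620 173433
30 2410 23949 149484
31 2077 24282 125202
32 1740 24619 100583
33 1398 24961 75622
34 1051 25308 50314
35 699 25660 24654
36 342 24654 0

1. interest=⌊741825·139/10000⌋=10311; principal=26359-10311=16048; balance=741825-16048=725777
2. interest=⌊725777·139/10000⌋=10088; principal=26359-10088=16271; balance=725777-16271=709506
3. interest=⌊709506·139/10000⌋=9862; principal=26359-9862=16497; balance=709506-16497=693009
4. interest=⌊693009·139/10000⌋=9632; principal=26359-9632=16727; balance=693009-16727=676282
5. interest=⌊676282·139/10000⌋=9400; principal=26359-9400=16959; balance=676282-16959=659323
6. interest=⌊659323·139/10000⌋=9164; principal=26359-9164=17195; balance=659323-17195=642128
7. interest=⌊642128·139/10000⌋=8925; principal=26359-8925=17434; balance=642128-17434=624694
8. interest=⌊624694·139/10000⌋=8683; principal=26359-8683=17676; balance=624694-17676=607018
9. interest=⌊607018·139/10000⌋=8437; principal=26359-8437=17922; balance=607018-17922=589096
10. interest=⌊589096·139/10000⌋=8188; principal=26359-8188=18171; balance=589096-18171=570925
11. interest=⌊570925·139/10000⌋=7935; principal=26359-7935=18424; balance=570925-18424=552501
12. interest=⌊552501·139/10000⌋=7679; principal=26359-7679=18680; balance=552501-18680=533821
13. interest=⌊533821·139/10000⌋=7420; principal=26359-7420=18939; balance=533821-18939=514882
14. interest=⌊514882·139/10000⌋=7156; principal=26359-7156=19203; balance=514882-19203=495679
15. interest=⌊495679·139/10000⌋=6889; principal=26359-6889=19470; balance=495679-19470=476209
16. interest=⌊476209·139/10000⌋=6619; principal=26359-6619=19740; balance=476209-19740=456469
17. interest=⌊456469·139/10000⌋=6344; principal=26359-6344=20015; balance=456469-20015=436454
18. interest=⌊436454·139/10000⌋=6066; principal=26359-6066=20293; balance=436454-20293=416161
19. interest=⌊416161·139/10000⌋=5784; principal=26359-5784=20575; balance=416161-20575=395586
20. interest=⌊395586·139/10000⌋=5498; principal=26359-5498=20861; balance=395586-20861=374725
21. interest=⌊374725·139/10000⌋=5208; principal=26359-5208=21151; balance=374725-21151=353574
22. interest=⌊353574·139/10000⌋=4914; principal=26359-4914=21445; balance=353574-21445=332129
23. interest=⌊332129·139/10000⌋=4616; principal=26359-4616=21743; balance=332129-21743=310386
24. interest=⌊310386·139/10000⌋=4314; principal=26359-4314=22045; balance=310386-22045=288341
25. interest=⌊288341·139/10000⌋=4007; principal=26359-4007=22352; balance=288341-22352=265989
26. interest=⌊265989·139/10000⌋=3697; principal=26359-3697=22662; balance=265989-22662=243327
27. interest=⌊243327·139/10000⌋=3382; principal=26359-3382=22977; balance=243327-22977=220350
28. interest=⌊220350·139/10000⌋=3062; principal=26359-3062=23297; balance=220350-23297=197053
29. interest=⌊197053·139/10000⌋=2739; principal=26359-2739=23620; balance=197053-23620=173433
30. interest=⌊173433·139/10000⌋=2410; principal=26359-2410=23949; balance=173433-23949=149484
31. interest=⌊149484·139/10000⌋=2077; principal=26359-2077=24282; balance=149484-24282=125202
32. interest=⌊125202·139/10000⌋=1740; principal=26359-1740=24619; balance=125202-24619=100583
33. interest=⌊100583·139/10000⌋=1398; principal=26359-1398=24961; balance=100583-24961=75622
34. interest=⌊75622·139/10000⌋=1051; principal=26359-1051=25308; balance=75622-25308=50314
35. interest=⌊50314·139/10000⌋=699; principal=26359-699=25660; balance=50314-25660=24654
36. interest=⌊24654·139/10000⌋=342; principal=min(26359-342,24654)=24654; balance=24654-24654=0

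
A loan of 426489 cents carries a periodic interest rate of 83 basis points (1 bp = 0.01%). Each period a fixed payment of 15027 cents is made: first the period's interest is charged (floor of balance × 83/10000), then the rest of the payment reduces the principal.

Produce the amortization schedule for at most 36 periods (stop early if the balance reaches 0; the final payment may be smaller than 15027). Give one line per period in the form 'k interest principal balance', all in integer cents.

1. interest=⌊426489·83/10000⌋=3539; principal=15027-3539=11488; balance=426489-11488=415001
2. interest=⌊415001·83/10000⌋=3444; principal=15027-3444=11583; balance=415001-11583=403418
3. interest=⌊403418·83/10000⌋=3348; principal=15027-3348=11679; balance=403418-11679=391739
4. interest=⌊391739·83/10000⌋=3251; principal=15027-3251=11776; balance=391739-11776=379963
5. interest=⌊379963·83/10000⌋=3153; principal=15027-3153=11874; balance=379963-11874=368089
6. interest=⌊368089·83/10000⌋=3055; principal=15027-3055=11972; balance=368089-11972=356117
7. interest=⌊356117·83/10000⌋=2955; principal=15027-2955=12072; balance=356117-12072=344045
8. interest=⌊344045·83/10000⌋=2855; principal=15027-2855=12172; balance=344045-12172=331873
9. interest=⌊331873·83/10000⌋=2754; principal=15027-2754=12273; balance=331873-12273=319600
10. interest=⌊319600·83/10000⌋=2652; principal=15027-2652=12375; balance=319600-12375=307225
11. interest=⌊307225·83/10000⌋=2549; principal=15027-2549=12478; balance=307225-12478=294747
12. interest=⌊294747·83/10000⌋=2446; principal=15027-2446=12581; balance=294747-12581=282166
13. interest=⌊282166·83/10000⌋=2341; principal=15027-2341=12686; balance=282166-12686=269480
14. interest=⌊269480·83/10000⌋=2236; principal=15027-2236=12791; balance=269480-12791=256689
15. interest=⌊256689·83/10000⌋=2130; principal=15027-2130=12897; balance=256689-12897=243792
16. interest=⌊243792·83/10000⌋=2023; principal=15027-2023=13004; balance=243792-13004=230788
17. interest=⌊230788·83/10000⌋=1915; principal=15027-1915=13112; balance=230788-13112=217676
18. interest=⌊217676·83/10000⌋=1806; principal=15027-1806=13221; balance=217676-13221=204455
19. interest=⌊204455·83/10000⌋=1696; principal=15027-1696=13331; balance=204455-13331=191124
20. interest=⌊191124·83/10000⌋=1586; principal=15027-1586=13441; balance=191124-13441=177683
21. interest=⌊177683·83/10000⌋=1474; principal=15027-1474=13553; balance=177683-13553=164130
22. interest=⌊164130·83/10000⌋=1362; principal=15027-1362=13665; balance=164130-13665=150465
23. interest=⌊150465·83/10000⌋=1248; principal=15027-1248=13779; balance=150465-13779=136686
24. interest=⌊136686·83/10000⌋=1134; principal=15027-1134=13893; balance=136686-13893=122793
25. interest=⌊122793·83/10000⌋=1019; principal=15027-1019=14008; balance=122793-14008=108785
26. interest=⌊108785·83/10000⌋=902; principal=15027-902=14125; balance=108785-14125=94660
27. interest=⌊94660·83/10000⌋=785; principal=15027-785=14242; balance=94660-14242=80418
28. interest=⌊80418·83/10000⌋=667; principal=15027-667=14360; balance=80418-14360=66058
29. interest=⌊66058·83/10000⌋=548; principal=15027-548=14479; balance=66058-14479=51579
30. interest=⌊51579·83/10000⌋=428; principal=15027-428=14599; balance=51579-14599=36980
31. interest=⌊36980·83/10000⌋=306; principal=15027-306=14721; balance=36980-14721=22259
32. interest=⌊22259·83/10000⌋=184; principal=15027-184=14843; balance=22259-14843=7416
33. interest=⌊7416·83/10000⌋=61; principal=min(15027-61,7416)=7416; balance=7416-7416=0

1 3539 11488 415001
2 3444 11583 403418
3 3348 11679 391739
4 3251 11776 379963
5 3153 11874 368089
6 3055 11972 356117
7 2955 12072 344045
8 2855 12172 331873
9 2754 12273 319600
10 2652 12375 307225
11 2549 12478 294747
12 2446 12581 282166
13 2341 12686 269480
14 2236 12791 256689
15 2130 12897 243792
16 2023 13004 230788
17 1915 13112 217676
18 1806 13221 204455
19 1696 13331 191124
20 1586 13441 177683
21 1474 13553 164130
22 1362 13665 150465
23 1248 13779 136686
24 1134 13893 122793
25 1019 14008 108785
26 902 14125 94660
27 785 14242 80418
28 667 14360 66058
29 548 14479 51579
30 428 14599 36980
31 306 14721 22259
32 184 14843 7416
33 61 7416 0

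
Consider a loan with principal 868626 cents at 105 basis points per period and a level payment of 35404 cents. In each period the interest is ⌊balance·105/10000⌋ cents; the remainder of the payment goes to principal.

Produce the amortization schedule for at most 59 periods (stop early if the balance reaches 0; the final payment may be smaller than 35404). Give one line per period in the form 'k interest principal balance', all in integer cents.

1. interest=⌊868626·105/10000⌋=9120; principal=35404-9120=26284; balance=868626-26284=842342
2. interest=⌊842342·105/10000⌋=8844; principal=35404-8844=26560; balance=842342-26560=815782
3. interest=⌊815782·105/10000⌋=8565; principal=35404-8565=26839; balance=815782-26839=788943
4. interest=⌊788943·105/10000⌋=8283; principal=35404-8283=27121; balance=788943-27121=761822
5. interest=⌊761822·105/10000⌋=7999; principal=35404-7999=27405; balance=761822-27405=734417
6. interest=⌊734417·105/10000⌋=7711; principal=35404-7711=27693; balance=734417-27693=706724
7. interest=⌊706724·105/10000⌋=7420; principal=35404-7420=27984; balance=706724-27984=678740
8. interest=⌊678740·105/10000⌋=7126; principal=35404-7126=28278; balance=678740-28278=650462
9. interest=⌊650462·105/10000⌋=6829; principal=35404-6829=28575; balance=650462-28575=621887
10. interest=⌊621887·105/10000⌋=6529; principal=35404-6529=28875; balance=621887-28875=593012
11. interest=⌊593012·105/10000⌋=6226; principal=35404-6226=29178; balance=593012-29178=563834
12. interest=⌊563834·105/10000⌋=5920; principal=35404-5920=29484; balance=563834-29484=534350
13. interest=⌊534350·105/10000⌋=5610; principal=35404-5610=29794; balance=534350-29794=504556
14. interest=⌊504556·105/10000⌋=5297; principal=35404-5297=30107; balance=504556-30107=474449
15. interest=⌊474449·105/10000⌋=4981; principal=35404-4981=30423; balance=474449-30423=444026
16. interest=⌊444026·105/10000⌋=4662; principal=35404-4662=30742; balance=444026-30742=413284
17. interest=⌊413284·105/10000⌋=4339; principal=35404-4339=31065; balance=413284-31065=382219
18. interest=⌊382219·105/10000⌋=4013; principal=35404-4013=31391; balance=382219-31391=350828
19. interest=⌊350828·105/10000⌋=3683; principal=35404-3683=31721; balance=350828-31721=319107
20. interest=⌊319107·105/10000⌋=3350; principal=35404-3350=32054; balance=319107-32054=287053
21. interest=⌊287053·105/10000⌋=3014; principal=35404-3014=32390; balance=287053-32390=254663
22. interest=⌊254663·105/10000⌋=2673; principal=35404-2673=32731; balance=254663-32731=221932
23. interest=⌊221932·105/10000⌋=2330; principal=35404-2330=33074; balance=221932-33074=188858
24. interest=⌊188858·105/10000⌋=1983; principal=35404-1983=33421; balance=188858-33421=155437
25. interest=⌊155437·105/10000⌋=1632; principal=35404-1632=33772; balance=155437-33772=121665
26. interest=⌊121665·105/10000⌋=1277; principal=35404-1277=34127; balance=121665-34127=87538
27. interest=⌊87538·105/10000⌋=919; principal=35404-919=34485; balance=87538-34485=53053
28. interest=⌊53053·105/10000⌋=557; principal=35404-557=34847; balance=53053-34847=18206
29. interest=⌊18206·105/10000⌋=191; principal=min(35404-191,18206)=18206; balance=18206-18206=0

1 9120 26284 842342
2 8844 26560 815782
3 8565 26839 788943
4 8283 27121 761822
5 7999 27405 734417
6 7711 27693 706724
7 7420 27984 678740
8 7126 28278 650462
9 6829 28575 621887
10 6529 28875 593012
11 6226 29178 563834
12 5920 29484 534350
13 5610 29794 504556
14 5297 30107 474449
15 4981 30423 444026
16 4662 30742 413284
17 4339 31065 382219
18 4013 31391 350828
19 3683 31721 319107
20 3350 32054 287053
21 3014 32390 254663
22 2673 32731 221932
23 2330 33074 188858
24 1983 33421 155437
25 1632 33772 121665
26 1277 34127 87538
27 919 34485 53053
28 557 34847 18206
29 191 18206 0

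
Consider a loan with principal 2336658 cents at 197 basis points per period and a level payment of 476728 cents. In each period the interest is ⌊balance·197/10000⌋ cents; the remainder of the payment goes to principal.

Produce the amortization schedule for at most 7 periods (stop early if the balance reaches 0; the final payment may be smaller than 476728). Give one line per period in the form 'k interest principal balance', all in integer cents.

1. interest=⌊2336658·197/10000⌋=46032; principal=476728-46032=430696; balance=2336658-430696=1905962
2. interest=⌊1905962·197/10000⌋=37547; principal=476728-37547=439181; balance=1905962-439181=1466781
3. interest=⌊1466781·197/10000⌋=28895; principal=476728-28895=447833; balance=1466781-447833=1018948
4. interest=⌊1018948·197/10000⌋=20073; principal=476728-20073=456655; balance=1018948-456655=562293
5. interest=⌊562293·197/10000⌋=11077; principal=476728-11077=465651; balance=562293-465651=96642
6. interest=⌊96642·197/10000⌋=1903; principal=min(476728-1903,96642)=96642; balance=96642-96642=0

1 46032 430696 1905962
2 37547 439181 1466781
3 28895 447833 1018948
4 20073 456655 562293
5 11077 465651 96642
6 1903 96642 0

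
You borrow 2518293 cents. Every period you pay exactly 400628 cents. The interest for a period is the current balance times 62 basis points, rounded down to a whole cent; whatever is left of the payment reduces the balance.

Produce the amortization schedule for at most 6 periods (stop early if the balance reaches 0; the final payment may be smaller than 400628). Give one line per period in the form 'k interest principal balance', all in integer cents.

1. interest=⌊2518293·62/10000⌋=15613; principal=400628-15613=385015; balance=2518293-385015=2133278
2. interest=⌊2133278·62/10000⌋=13226; principal=400628-13226=387402; balance=2133278-387402=1745876
3. interest=⌊1745876·62/10000⌋=10824; principal=400628-10824=389804; balance=1745876-389804=1356072
4. interest=⌊1356072·62/10000⌋=8407; principal=400628-8407=392221; balance=1356072-392221=963851
5. interest=⌊963851·62/10000⌋=5975; principal=400628-5975=394653; balance=963851-394653=569198
6. interest=⌊569198·62/10000⌋=3529; principal=400628-3529=397099; balance=569198-397099=172099

1 15613 385015 2133278
2 13226 387402 1745876
3 10824 389804 1356072
4 8407 392221 963851
5 5975 394653 569198
6 3529 397099 172099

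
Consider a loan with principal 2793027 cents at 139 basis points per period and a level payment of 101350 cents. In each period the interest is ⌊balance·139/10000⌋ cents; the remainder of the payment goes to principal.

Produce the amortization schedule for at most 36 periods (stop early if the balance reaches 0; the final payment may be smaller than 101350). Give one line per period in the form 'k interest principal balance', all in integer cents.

1 38823 62527 2730500
2 37953 63397 2667103
3 37072 64278 2602825
4 36179 65171 2537654
5 35273 66077 2471577
6 34354 66996 2404581
7 33423 67927 2336654
8 32479 68871 2267783
9 31522 69828 2197955
10 30551 70799 2127156
11 29567 71783 2055373
12 28569 72781 1982592
13 27558 73792 1908800
14 26532 74818 1833982
15 25492 75858 1758124
16 24437 76913 1681211
17 23368 77982 1603229
18 22284 79066 1524163
19 21185 80165 1443998
20 20071 81279 1362719
21 18941 82409 1280310
22 17796 83554 1196756
23 16634 84716 1112040
24 15457 85893 1026147
25 14263 87087 939060
26 13052 88298 850762
27 11825 89525 761237
28 10581 90769 670468
29 9319 92031 578437
30 8040 93310 485127
31 6743 94607 390520
32 5428 95922 294598
33 4094 97256 197342
34 2743 98607 98735
35 1372 98735 0

1. interest=⌊2793027·139/10000⌋=38823; principal=101350-38823=62527; balance=2793027-62527=2730500
2. interest=⌊2730500·139/10000⌋=37953; principal=101350-37953=63397; balance=2730500-63397=2667103
3. interest=⌊2667103·139/10000⌋=37072; principal=101350-37072=64278; balance=2667103-64278=2602825
4. interest=⌊2602825·139/10000⌋=36179; principal=101350-36179=65171; balance=2602825-65171=2537654
5. interest=⌊2537654·139/10000⌋=35273; principal=101350-35273=66077; balance=2537654-66077=2471577
6. interest=⌊2471577·139/10000⌋=34354; principal=101350-34354=66996; balance=2471577-66996=2404581
7. interest=⌊2404581·139/10000⌋=33423; principal=101350-33423=67927; balance=2404581-67927=2336654
8. interest=⌊2336654·139/10000⌋=32479; principal=101350-32479=68871; balance=2336654-68871=2267783
9. interest=⌊2267783·139/10000⌋=31522; principal=101350-31522=69828; balance=2267783-69828=2197955
10. interest=⌊2197955·139/10000⌋=30551; principal=101350-30551=70799; balance=2197955-70799=2127156
11. interest=⌊2127156·139/10000⌋=29567; principal=101350-29567=71783; balance=2127156-71783=2055373
12. interest=⌊2055373·139/10000⌋=28569; principal=101350-28569=72781; balance=2055373-72781=1982592
13. interest=⌊1982592·139/10000⌋=27558; principal=101350-27558=73792; balance=1982592-73792=1908800
14. interest=⌊1908800·139/10000⌋=26532; principal=101350-26532=74818; balance=1908800-74818=1833982
15. interest=⌊1833982·139/10000⌋=25492; principal=101350-25492=75858; balance=1833982-75858=1758124
16. interest=⌊1758124·139/10000⌋=24437; principal=101350-24437=76913; balance=1758124-76913=1681211
17. interest=⌊1681211·139/10000⌋=23368; principal=101350-23368=77982; balance=1681211-77982=1603229
18. interest=⌊1603229·139/10000⌋=22284; principal=101350-22284=79066; balance=1603229-79066=1524163
19. interest=⌊1524163·139/10000⌋=21185; principal=101350-21185=80165; balance=1524163-80165=1443998
20. interest=⌊1443998·139/10000⌋=20071; principal=101350-20071=81279; balance=1443998-81279=1362719
21. interest=⌊1362719·139/10000⌋=18941; principal=101350-18941=82409; balance=1362719-82409=1280310
22. interest=⌊1280310·139/10000⌋=17796; principal=101350-17796=83554; balance=1280310-83554=1196756
23. interest=⌊1196756·139/10000⌋=16634; principal=101350-16634=84716; balance=1196756-84716=1112040
24. interest=⌊1112040·139/10000⌋=15457; principal=101350-15457=85893; balance=1112040-85893=1026147
25. interest=⌊1026147·139/10000⌋=14263; principal=101350-14263=87087; balance=1026147-87087=939060
26. interest=⌊939060·139/10000⌋=13052; principal=101350-13052=88298; balance=939060-88298=850762
27. interest=⌊850762·139/10000⌋=11825; principal=101350-11825=89525; balance=850762-89525=761237
28. interest=⌊761237·139/10000⌋=10581; principal=101350-10581=90769; balance=761237-90769=670468
29. interest=⌊670468·139/10000⌋=9319; principal=101350-9319=92031; balance=670468-92031=578437
30. interest=⌊578437·139/10000⌋=8040; principal=101350-8040=93310; balance=578437-93310=485127
31. interest=⌊485127·139/10000⌋=6743; principal=101350-6743=94607; balance=485127-94607=390520
32. interest=⌊390520·139/10000⌋=5428; principal=101350-5428=95922; balance=390520-95922=294598
33. interest=⌊294598·139/10000⌋=4094; principal=101350-4094=97256; balance=294598-97256=197342
34. interest=⌊197342·139/10000⌋=2743; principal=101350-2743=98607; balance=197342-98607=98735
35. interest=⌊98735·139/10000⌋=1372; principal=min(101350-1372,98735)=98735; balance=98735-98735=0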